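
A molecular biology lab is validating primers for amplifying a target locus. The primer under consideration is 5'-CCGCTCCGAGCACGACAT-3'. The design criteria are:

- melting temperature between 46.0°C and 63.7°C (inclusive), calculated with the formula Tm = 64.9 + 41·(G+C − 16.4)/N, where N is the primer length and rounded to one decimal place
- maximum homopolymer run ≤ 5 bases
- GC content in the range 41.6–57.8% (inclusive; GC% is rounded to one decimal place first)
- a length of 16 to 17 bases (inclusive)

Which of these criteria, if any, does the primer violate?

Fails: GC content, length.

Base counts: A=4, T=2, G=4, C=8 (length 18).
Tm: Tm = 64.9 + 41·(12 − 16.4)/18 = 54.9°C ✓
homopolymer run: longest run = 2 ✓
GC content: GC 12/18 = 66.7%, outside 41.6–57.8% ✗
length: length 18, outside 16–17 ✗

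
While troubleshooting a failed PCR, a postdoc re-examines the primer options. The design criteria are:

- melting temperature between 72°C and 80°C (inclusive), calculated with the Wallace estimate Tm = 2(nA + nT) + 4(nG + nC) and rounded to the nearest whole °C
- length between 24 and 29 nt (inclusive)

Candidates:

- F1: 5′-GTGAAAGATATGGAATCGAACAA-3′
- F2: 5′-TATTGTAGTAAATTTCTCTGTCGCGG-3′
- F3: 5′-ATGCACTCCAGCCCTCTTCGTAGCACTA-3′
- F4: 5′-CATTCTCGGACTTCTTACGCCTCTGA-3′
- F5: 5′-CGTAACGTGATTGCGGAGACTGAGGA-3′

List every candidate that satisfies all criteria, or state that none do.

F1 (23 nt, A=11 T=4 G=6 C=2): Tm = 2·15 + 4·8 = 62°C, outside 72–80°C ✗; length 23, outside 24–29 ✗ — fails.
F2 (26 nt, A=5 T=11 G=6 C=4): Tm = 2·16 + 4·10 = 72°C ✓; length 26 ✓ — passes.
F3 (28 nt, A=6 T=7 G=4 C=11): Tm = 2·13 + 4·15 = 86°C, outside 72–80°C ✗; length 28 ✓ — fails.
F4 (26 nt, A=4 T=9 G=4 C=9): Tm = 2·13 + 4·13 = 78°C ✓; length 26 ✓ — passes.
F5 (26 nt, A=7 T=5 G=10 C=4): Tm = 2·12 + 4·14 = 80°C ✓; length 26 ✓ — passes.

F2, F4 and F5.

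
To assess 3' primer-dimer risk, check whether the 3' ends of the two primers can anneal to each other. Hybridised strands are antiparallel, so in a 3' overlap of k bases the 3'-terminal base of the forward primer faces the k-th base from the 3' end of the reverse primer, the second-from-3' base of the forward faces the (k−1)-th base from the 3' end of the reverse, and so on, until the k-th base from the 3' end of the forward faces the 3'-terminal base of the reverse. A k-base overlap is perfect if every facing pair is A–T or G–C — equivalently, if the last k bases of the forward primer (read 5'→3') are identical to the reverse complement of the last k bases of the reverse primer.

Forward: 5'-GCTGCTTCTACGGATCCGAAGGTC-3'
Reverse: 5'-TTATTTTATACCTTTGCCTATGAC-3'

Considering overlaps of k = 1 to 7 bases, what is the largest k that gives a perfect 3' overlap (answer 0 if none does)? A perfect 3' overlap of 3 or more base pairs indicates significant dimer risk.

Last 7 bases (5'→3') — forward …GAAGGTC, reverse …CTATGAC.
Reverse complement of the reverse primer's last 7 bases: GTCATAG; its first k bases are the reverse complement of the reverse primer's last k bases, so a perfect k-base overlap needs the forward primer's last k bases to equal them.
Comparing (forward last k vs required): k=1: C vs G ✗; k=2: TC vs GT ✗; k=3: GTC vs GTC ✓; k=4: GGTC vs GTCA ✗; k=5: AGGTC vs GTCAT ✗; k=6: AAGGTC vs GTCATA ✗; k=7: GAAGGTC vs GTCATAG ✗.
Only k = 3 is perfect, so the longest perfect 3' overlap is 3.

Longest perfect overlap: 3 complementary base pairs; significant dimer risk (threshold 3).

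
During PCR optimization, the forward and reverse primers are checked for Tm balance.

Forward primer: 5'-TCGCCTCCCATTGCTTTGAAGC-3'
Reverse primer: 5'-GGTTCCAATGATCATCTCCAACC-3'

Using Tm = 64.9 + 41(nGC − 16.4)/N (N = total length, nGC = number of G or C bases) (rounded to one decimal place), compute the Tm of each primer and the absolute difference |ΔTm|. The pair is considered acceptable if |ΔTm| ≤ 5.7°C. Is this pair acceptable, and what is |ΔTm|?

|ΔTm| = 1.4°C; the pair is acceptable.

Forward: G+C = 12, N = 22 → Tm = 64.9 + 41·(12 − 16.4)/22 = 56.7°C.
Reverse: G+C = 11, N = 23 → Tm = 64.9 + 41·(11 − 16.4)/23 = 55.3°C.
|ΔTm| = |56.7 − 55.3| = 1.4°C, ≤ 5.7°C.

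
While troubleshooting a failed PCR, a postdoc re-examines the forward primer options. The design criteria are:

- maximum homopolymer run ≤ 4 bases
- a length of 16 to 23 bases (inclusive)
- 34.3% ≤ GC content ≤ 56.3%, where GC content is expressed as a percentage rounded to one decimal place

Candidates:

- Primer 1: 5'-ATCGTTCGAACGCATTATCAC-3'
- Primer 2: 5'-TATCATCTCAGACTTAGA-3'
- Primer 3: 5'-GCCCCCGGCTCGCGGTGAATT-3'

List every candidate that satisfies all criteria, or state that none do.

Primer 1 only.

Primer 1 (21 nt, A=6 T=6 G=3 C=6): longest run = 2 ✓; length 21 ✓; GC 9/21 = 42.9% ✓ — passes.
Primer 2 (18 nt, A=6 T=6 G=2 C=4): longest run = 2 ✓; length 18 ✓; GC 6/18 = 33.3%, outside 34.3–56.3% ✗ — fails.
Primer 3 (21 nt, A=2 T=4 G=7 C=8): longest run = 5, exceeds 4 ✗; length 21 ✓; GC 15/21 = 71.4%, outside 34.3–56.3% ✗ — fails.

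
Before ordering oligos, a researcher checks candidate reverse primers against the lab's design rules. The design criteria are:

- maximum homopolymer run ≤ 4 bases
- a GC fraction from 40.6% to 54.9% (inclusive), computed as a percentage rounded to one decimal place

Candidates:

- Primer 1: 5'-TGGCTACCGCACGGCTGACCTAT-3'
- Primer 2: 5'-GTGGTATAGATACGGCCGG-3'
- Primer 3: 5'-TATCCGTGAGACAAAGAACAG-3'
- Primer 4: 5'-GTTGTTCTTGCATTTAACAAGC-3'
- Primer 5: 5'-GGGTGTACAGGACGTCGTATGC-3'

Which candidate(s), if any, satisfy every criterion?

Primer 1 (23 nt, A=4 T=5 G=6 C=8): longest run = 2 ✓; GC 14/23 = 60.9%, outside 40.6–54.9% ✗ — fails.
Primer 2 (19 nt, A=4 T=4 G=8 C=3): longest run = 2 ✓; GC 11/19 = 57.9%, outside 40.6–54.9% ✗ — fails.
Primer 3 (21 nt, A=9 T=3 G=5 C=4): longest run = 3 ✓; GC 9/21 = 42.9% ✓ — passes.
Primer 4 (22 nt, A=5 T=9 G=4 C=4): longest run = 3 ✓; GC 8/22 = 36.4%, outside 40.6–54.9% ✗ — fails.
Primer 5 (22 nt, A=4 T=5 G=9 C=4): longest run = 3 ✓; GC 13/22 = 59.1%, outside 40.6–54.9% ✗ — fails.

Primer 3 only.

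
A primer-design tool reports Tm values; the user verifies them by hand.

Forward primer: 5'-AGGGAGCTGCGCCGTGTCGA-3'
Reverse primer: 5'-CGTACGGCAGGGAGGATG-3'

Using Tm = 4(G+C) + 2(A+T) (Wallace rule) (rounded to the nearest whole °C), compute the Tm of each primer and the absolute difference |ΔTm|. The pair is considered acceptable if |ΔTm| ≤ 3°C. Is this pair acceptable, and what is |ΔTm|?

|ΔTm| = 8°C; the pair is not acceptable.

Forward: A=3 T=3 G=9 C=5 → Tm = 2·6 + 4·14 = 68°C.
Reverse: A=4 T=2 G=9 C=3 → Tm = 2·6 + 4·12 = 60°C.
|ΔTm| = |68 − 60| = 8°C, > 3°C.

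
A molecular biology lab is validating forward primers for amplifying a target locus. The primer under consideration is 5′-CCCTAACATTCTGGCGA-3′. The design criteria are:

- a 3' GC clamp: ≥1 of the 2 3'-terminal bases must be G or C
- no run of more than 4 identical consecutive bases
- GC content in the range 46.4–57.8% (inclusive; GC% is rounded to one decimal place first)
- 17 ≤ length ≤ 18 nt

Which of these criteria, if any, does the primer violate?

Base counts: A=4, T=4, G=3, C=6 (length 17).
GC clamp: 3' end GA has 1 G/C ✓
homopolymer run: longest run = 3 ✓
GC content: GC 9/17 = 52.9% ✓
length: length 17 ✓

Meets all criteria.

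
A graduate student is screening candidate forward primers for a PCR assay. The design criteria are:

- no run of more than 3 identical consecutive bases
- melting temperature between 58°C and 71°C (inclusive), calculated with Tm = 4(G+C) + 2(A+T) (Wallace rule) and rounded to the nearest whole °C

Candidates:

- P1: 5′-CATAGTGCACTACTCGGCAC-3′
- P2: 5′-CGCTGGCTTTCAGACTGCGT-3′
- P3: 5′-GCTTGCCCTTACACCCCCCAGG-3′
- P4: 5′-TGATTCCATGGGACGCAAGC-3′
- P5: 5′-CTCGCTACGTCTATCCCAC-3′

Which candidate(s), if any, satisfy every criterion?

P1 (20 nt, A=5 T=4 G=4 C=7): longest run = 2 ✓; Tm = 2·9 + 4·11 = 62°C ✓ — passes.
P2 (20 nt, A=2 T=6 G=6 C=6): longest run = 3 ✓; Tm = 2·8 + 4·12 = 64°C ✓ — passes.
P3 (22 nt, A=3 T=4 G=4 C=11): longest run = 6, exceeds 3 ✗; Tm = 2·7 + 4·15 = 74°C, outside 58–71°C ✗ — fails.
P4 (20 nt, A=5 T=4 G=6 C=5): longest run = 3 ✓; Tm = 2·9 + 4·11 = 62°C ✓ — passes.
P5 (19 nt, A=3 T=5 G=2 C=9): longest run = 3 ✓; Tm = 2·8 + 4·11 = 60°C ✓ — passes.

P1, P2, P4 and P5.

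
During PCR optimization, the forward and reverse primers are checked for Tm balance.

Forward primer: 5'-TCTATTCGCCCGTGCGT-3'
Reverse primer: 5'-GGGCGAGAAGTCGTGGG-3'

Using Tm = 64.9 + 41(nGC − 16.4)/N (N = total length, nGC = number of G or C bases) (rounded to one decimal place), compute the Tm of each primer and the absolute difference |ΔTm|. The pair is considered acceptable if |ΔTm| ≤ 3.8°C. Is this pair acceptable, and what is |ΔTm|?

|ΔTm| = 4.8°C; the pair is not acceptable.

Forward: G+C = 10, N = 17 → Tm = 64.9 + 41·(10 − 16.4)/17 = 49.5°C.
Reverse: G+C = 12, N = 17 → Tm = 64.9 + 41·(12 − 16.4)/17 = 54.3°C.
|ΔTm| = |49.5 − 54.3| = 4.8°C, > 3.8°C.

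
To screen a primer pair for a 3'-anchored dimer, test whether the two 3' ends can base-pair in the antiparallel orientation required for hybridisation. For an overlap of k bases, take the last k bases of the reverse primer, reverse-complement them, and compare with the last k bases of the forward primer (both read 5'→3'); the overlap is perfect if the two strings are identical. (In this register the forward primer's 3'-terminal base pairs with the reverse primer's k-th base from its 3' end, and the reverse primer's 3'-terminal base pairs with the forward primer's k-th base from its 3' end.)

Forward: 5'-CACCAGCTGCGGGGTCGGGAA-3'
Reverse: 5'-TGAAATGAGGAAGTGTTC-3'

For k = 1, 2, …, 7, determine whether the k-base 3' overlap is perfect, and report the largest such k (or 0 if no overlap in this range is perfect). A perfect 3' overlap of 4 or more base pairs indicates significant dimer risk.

Last 7 bases (5'→3') — forward …TCGGGAA, reverse …AGTGTTC.
Reverse complement of the reverse primer's last 7 bases: GAACACT; its first k bases are the reverse complement of the reverse primer's last k bases, so a perfect k-base overlap needs the forward primer's last k bases to equal them.
Comparing (forward last k vs required): k=1: A vs G ✗; k=2: AA vs GA ✗; k=3: GAA vs GAA ✓; k=4: GGAA vs GAAC ✗; k=5: GGGAA vs GAACA ✗; k=6: CGGGAA vs GAACAC ✗; k=7: TCGGGAA vs GAACACT ✗.
Only k = 3 is perfect, so the longest perfect 3' overlap is 3.

Longest perfect overlap: 3 complementary base pairs; below the dimer-risk threshold (threshold 4).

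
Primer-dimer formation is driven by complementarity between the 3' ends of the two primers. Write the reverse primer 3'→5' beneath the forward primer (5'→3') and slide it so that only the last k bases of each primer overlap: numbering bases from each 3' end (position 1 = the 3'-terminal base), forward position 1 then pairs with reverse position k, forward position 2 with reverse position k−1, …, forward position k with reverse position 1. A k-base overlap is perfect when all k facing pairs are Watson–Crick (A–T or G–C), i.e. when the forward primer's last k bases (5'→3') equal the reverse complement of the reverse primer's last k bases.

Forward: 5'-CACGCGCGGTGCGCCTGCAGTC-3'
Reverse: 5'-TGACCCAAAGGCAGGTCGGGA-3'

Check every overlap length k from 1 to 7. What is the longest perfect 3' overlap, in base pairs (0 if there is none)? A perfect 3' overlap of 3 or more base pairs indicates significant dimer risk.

Last 7 bases (5'→3') — forward …TGCAGTC, reverse …GTCGGGA.
Reverse complement of the reverse primer's last 7 bases: TCCCGAC; its first k bases are the reverse complement of the reverse primer's last k bases, so a perfect k-base overlap needs the forward primer's last k bases to equal them.
Comparing (forward last k vs required): k=1: C vs T ✗; k=2: TC vs TC ✓; k=3: GTC vs TCC ✗; k=4: AGTC vs TCCC ✗; k=5: CAGTC vs TCCCG ✗; k=6: GCAGTC vs TCCCGA ✗; k=7: TGCAGTC vs TCCCGAC ✗.
Only k = 2 is perfect, so the longest perfect 3' overlap is 2.

Longest perfect overlap: 2 complementary base pairs; below the dimer-risk threshold (threshold 3).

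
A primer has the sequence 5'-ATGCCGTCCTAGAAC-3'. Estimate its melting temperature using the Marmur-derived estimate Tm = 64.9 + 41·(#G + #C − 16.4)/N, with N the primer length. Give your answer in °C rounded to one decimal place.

41.9°C

Base counts: A=4, T=3, G=3, C=5; G+C = 8, N = 15.
Tm = 64.9 + 41·(8 − 16.4)/15 = 64.9 + -344.40/15 = 41.9°C.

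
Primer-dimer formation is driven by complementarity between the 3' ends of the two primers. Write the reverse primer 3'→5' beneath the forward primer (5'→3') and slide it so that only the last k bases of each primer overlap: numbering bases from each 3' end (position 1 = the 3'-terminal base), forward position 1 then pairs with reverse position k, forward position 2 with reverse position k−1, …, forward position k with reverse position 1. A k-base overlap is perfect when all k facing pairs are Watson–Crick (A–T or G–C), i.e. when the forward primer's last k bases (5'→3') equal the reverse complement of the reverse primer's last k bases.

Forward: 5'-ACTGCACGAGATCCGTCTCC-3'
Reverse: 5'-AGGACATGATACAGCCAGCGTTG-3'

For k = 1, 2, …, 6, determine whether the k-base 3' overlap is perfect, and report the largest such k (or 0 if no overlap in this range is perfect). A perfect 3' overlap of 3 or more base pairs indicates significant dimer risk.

Longest perfect overlap: 1 complementary base pair; below the dimer-risk threshold (threshold 3).

Last 6 bases (5'→3') — forward …GTCTCC, reverse …GCGTTG.
Reverse complement of the reverse primer's last 6 bases: CAACGC; its first k bases are the reverse complement of the reverse primer's last k bases, so a perfect k-base overlap needs the forward primer's last k bases to equal them.
Comparing (forward last k vs required): k=1: C vs C ✓; k=2: CC vs CA ✗; k=3: TCC vs CAA ✗; k=4: CTCC vs CAAC ✗; k=5: TCTCC vs CAACG ✗; k=6: GTCTCC vs CAACGC ✗.
Only k = 1 is perfect, so the longest perfect 3' overlap is 1.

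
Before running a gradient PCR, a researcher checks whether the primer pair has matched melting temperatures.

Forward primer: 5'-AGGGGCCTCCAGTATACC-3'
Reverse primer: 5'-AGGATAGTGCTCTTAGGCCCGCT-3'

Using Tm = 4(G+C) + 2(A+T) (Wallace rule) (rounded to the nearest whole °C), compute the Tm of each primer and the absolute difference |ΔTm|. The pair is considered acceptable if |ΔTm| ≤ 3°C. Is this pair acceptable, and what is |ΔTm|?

|ΔTm| = 14°C; the pair is not acceptable.

Forward: A=4 T=3 G=5 C=6 → Tm = 2·7 + 4·11 = 58°C.
Reverse: A=4 T=6 G=7 C=6 → Tm = 2·10 + 4·13 = 72°C.
|ΔTm| = |58 − 72| = 14°C, > 3°C.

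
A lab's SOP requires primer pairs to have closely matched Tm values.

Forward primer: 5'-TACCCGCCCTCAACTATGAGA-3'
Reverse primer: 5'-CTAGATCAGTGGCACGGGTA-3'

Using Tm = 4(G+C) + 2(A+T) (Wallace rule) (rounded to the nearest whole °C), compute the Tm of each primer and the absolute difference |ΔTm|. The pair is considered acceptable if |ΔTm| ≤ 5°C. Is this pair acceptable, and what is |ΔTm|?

|ΔTm| = 2°C; the pair is acceptable.

Forward: A=6 T=4 G=3 C=8 → Tm = 2·10 + 4·11 = 64°C.
Reverse: A=5 T=4 G=7 C=4 → Tm = 2·9 + 4·11 = 62°C.
|ΔTm| = |64 − 62| = 2°C, ≤ 5°C.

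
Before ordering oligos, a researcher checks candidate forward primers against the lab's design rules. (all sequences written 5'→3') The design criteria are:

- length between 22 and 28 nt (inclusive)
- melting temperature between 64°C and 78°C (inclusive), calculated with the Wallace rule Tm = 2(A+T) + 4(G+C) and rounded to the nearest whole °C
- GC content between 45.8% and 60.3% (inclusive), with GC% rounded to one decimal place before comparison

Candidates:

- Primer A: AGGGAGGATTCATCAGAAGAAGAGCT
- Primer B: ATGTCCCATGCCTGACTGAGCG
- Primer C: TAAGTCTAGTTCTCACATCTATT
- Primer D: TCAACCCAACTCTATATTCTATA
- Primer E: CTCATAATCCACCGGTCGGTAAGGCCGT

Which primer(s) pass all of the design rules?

Primer A (26 nt, A=10 T=4 G=9 C=3): length 26 ✓; Tm = 2·14 + 4·12 = 76°C ✓; GC 12/26 = 46.2% ✓ — passes.
Primer B (22 nt, A=4 T=5 G=6 C=7): length 22 ✓; Tm = 2·9 + 4·13 = 70°C ✓; GC 13/22 = 59.1% ✓ — passes.
Primer C (23 nt, A=6 T=10 G=2 C=5): length 23 ✓; Tm = 2·16 + 4·7 = 60°C, outside 64–78°C ✗; GC 7/23 = 30.4%, outside 45.8–60.3% ✗ — fails.
Primer D (23 nt, A=8 T=8 G=0 C=7): length 23 ✓; Tm = 2·16 + 4·7 = 60°C, outside 64–78°C ✗; GC 7/23 = 30.4%, outside 45.8–60.3% ✗ — fails.
Primer E (28 nt, A=6 T=6 G=7 C=9): length 28 ✓; Tm = 2·12 + 4·16 = 88°C, outside 64–78°C ✗; GC 16/28 = 57.1% ✓ — fails.

Primer A and Primer B.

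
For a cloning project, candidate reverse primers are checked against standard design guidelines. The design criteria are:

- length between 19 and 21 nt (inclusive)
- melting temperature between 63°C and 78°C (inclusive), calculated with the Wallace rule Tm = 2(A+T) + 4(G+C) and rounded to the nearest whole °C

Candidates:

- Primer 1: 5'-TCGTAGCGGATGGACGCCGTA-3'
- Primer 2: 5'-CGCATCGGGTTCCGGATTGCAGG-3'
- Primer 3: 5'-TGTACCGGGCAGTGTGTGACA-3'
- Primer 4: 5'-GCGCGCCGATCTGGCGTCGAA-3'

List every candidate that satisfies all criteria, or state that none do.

Primer 1, Primer 3 and Primer 4.

Primer 1 (21 nt, A=4 T=4 G=8 C=5): length 21 ✓; Tm = 2·8 + 4·13 = 68°C ✓ — passes.
Primer 2 (23 nt, A=3 T=5 G=9 C=6): length 23, outside 19–21 ✗; Tm = 2·8 + 4·15 = 76°C ✓ — fails.
Primer 3 (21 nt, A=4 T=5 G=8 C=4): length 21 ✓; Tm = 2·9 + 4·12 = 66°C ✓ — passes.
Primer 4 (21 nt, A=3 T=3 G=8 C=7): length 21 ✓; Tm = 2·6 + 4·15 = 72°C ✓ — passes.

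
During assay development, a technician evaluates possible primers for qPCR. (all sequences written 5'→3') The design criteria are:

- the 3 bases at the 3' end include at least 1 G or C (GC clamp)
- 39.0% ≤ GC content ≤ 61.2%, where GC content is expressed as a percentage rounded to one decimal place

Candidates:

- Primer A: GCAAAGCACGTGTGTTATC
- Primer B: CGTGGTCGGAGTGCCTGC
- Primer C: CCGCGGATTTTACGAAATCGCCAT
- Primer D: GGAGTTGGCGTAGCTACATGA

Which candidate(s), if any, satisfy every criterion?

Primer A (19 nt, A=5 T=5 G=5 C=4): 3' end ATC has 1 G/C ✓; GC 9/19 = 47.4% ✓ — passes.
Primer B (18 nt, A=1 T=4 G=8 C=5): 3' end TGC has 2 G/C ✓; GC 13/18 = 72.2%, outside 39.0–61.2% ✗ — fails.
Primer C (24 nt, A=6 T=6 G=5 C=7): 3' end CAT has 1 G/C ✓; GC 12/24 = 50.0% ✓ — passes.
Primer D (21 nt, A=5 T=5 G=8 C=3): 3' end TGA has 1 G/C ✓; GC 11/21 = 52.4% ✓ — passes.

Primer A, Primer C and Primer D.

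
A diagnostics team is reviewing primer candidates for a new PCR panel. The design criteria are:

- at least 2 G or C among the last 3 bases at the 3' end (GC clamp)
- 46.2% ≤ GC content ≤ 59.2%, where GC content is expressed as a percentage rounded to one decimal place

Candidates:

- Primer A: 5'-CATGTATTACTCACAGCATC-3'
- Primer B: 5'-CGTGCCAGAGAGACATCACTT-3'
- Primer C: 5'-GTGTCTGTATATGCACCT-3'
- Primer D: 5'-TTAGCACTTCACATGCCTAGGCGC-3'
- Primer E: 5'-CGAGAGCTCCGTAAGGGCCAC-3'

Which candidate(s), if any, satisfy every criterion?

Primer A (20 nt, A=6 T=6 G=2 C=6): 3' end ATC has 1 G/C, need ≥2 ✗; GC 8/20 = 40.0%, outside 46.2–59.2% ✗ — fails.
Primer B (21 nt, A=6 T=4 G=5 C=6): 3' end CTT has 1 G/C, need ≥2 ✗; GC 11/21 = 52.4% ✓ — fails.
Primer C (18 nt, A=3 T=7 G=4 C=4): 3' end CCT has 2 G/C ✓; GC 8/18 = 44.4%, outside 46.2–59.2% ✗ — fails.
Primer D (24 nt, A=5 T=6 G=5 C=8): 3' end CGC has 3 G/C ✓; GC 13/24 = 54.2% ✓ — passes.
Primer E (21 nt, A=5 T=2 G=7 C=7): 3' end CAC has 2 G/C ✓; GC 14/21 = 66.7%, outside 46.2–59.2% ✗ — fails.

Primer D only.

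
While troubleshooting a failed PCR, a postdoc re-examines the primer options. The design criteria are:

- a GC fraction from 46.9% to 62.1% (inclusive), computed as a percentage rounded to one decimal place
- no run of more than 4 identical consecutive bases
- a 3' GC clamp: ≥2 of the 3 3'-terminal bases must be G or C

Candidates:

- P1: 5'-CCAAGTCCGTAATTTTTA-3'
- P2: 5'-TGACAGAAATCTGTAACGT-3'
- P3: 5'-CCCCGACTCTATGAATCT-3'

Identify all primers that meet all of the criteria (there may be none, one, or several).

P1 (18 nt, A=5 T=7 G=2 C=4): GC 6/18 = 33.3%, outside 46.9–62.1% ✗; longest run = 5, exceeds 4 ✗; 3' end TTA has 0 G/C, need ≥2 ✗ — fails.
P2 (19 nt, A=7 T=5 G=4 C=3): GC 7/19 = 36.8%, outside 46.9–62.1% ✗; longest run = 3 ✓; 3' end CGT has 2 G/C ✓ — fails.
P3 (18 nt, A=4 T=5 G=2 C=7): GC 9/18 = 50.0% ✓; longest run = 4 ✓; 3' end TCT has 1 G/C, need ≥2 ✗ — fails.

None of the candidates satisfy all criteria.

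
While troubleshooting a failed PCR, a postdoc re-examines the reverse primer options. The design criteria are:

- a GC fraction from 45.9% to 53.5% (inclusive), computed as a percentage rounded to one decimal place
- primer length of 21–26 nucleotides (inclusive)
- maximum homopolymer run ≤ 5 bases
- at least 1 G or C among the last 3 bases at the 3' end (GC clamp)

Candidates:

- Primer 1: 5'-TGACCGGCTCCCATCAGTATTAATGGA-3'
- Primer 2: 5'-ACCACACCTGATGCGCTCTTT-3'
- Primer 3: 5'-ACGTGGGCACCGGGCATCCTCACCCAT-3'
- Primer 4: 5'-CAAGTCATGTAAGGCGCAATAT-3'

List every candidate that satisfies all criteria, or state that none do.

None of the candidates satisfy all criteria.

Primer 1 (27 nt, A=7 T=7 G=6 C=7): GC 13/27 = 48.1% ✓; length 27, outside 21–26 ✗; longest run = 3 ✓; 3' end GGA has 2 G/C ✓ — fails.
Primer 2 (21 nt, A=4 T=6 G=3 C=8): GC 11/21 = 52.4% ✓; length 21 ✓; longest run = 3 ✓; 3' end TTT has 0 G/C, need ≥1 ✗ — fails.
Primer 3 (27 nt, A=5 T=4 G=7 C=11): GC 18/27 = 66.7%, outside 45.9–53.5% ✗; length 27, outside 21–26 ✗; longest run = 3 ✓; 3' end CAT has 1 G/C ✓ — fails.
Primer 4 (22 nt, A=8 T=5 G=5 C=4): GC 9/22 = 40.9%, outside 45.9–53.5% ✗; length 22 ✓; longest run = 2 ✓; 3' end TAT has 0 G/C, need ≥1 ✗ — fails.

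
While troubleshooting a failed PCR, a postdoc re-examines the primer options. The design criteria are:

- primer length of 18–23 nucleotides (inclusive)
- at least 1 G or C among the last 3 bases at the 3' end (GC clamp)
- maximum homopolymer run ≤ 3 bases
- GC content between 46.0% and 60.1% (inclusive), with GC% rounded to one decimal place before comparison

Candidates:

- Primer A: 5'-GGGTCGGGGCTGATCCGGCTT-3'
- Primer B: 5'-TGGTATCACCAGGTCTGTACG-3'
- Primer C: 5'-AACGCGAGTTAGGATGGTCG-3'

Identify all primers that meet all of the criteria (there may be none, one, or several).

Primer B and Primer C.

Primer A (21 nt, A=1 T=5 G=10 C=5): length 21 ✓; 3' end CTT has 1 G/C ✓; longest run = 4, exceeds 3 ✗; GC 15/21 = 71.4%, outside 46.0–60.1% ✗ — fails.
Primer B (21 nt, A=4 T=6 G=6 C=5): length 21 ✓; 3' end ACG has 2 G/C ✓; longest run = 2 ✓; GC 11/21 = 52.4% ✓ — passes.
Primer C (20 nt, A=5 T=4 G=8 C=3): length 20 ✓; 3' end TCG has 2 G/C ✓; longest run = 2 ✓; GC 11/20 = 55.0% ✓ — passes.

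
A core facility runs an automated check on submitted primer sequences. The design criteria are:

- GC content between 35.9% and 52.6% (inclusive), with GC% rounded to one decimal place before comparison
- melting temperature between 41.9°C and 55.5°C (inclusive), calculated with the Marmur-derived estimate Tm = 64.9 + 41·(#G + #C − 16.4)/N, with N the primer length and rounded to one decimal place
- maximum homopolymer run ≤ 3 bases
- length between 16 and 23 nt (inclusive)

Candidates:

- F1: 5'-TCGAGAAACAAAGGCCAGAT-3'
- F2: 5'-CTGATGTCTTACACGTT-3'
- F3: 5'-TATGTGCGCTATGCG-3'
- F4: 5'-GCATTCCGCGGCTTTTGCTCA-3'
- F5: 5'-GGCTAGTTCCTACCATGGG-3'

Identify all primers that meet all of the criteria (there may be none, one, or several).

F1 and F2.

F1 (20 nt, A=9 T=2 G=5 C=4): GC 9/20 = 45.0% ✓; Tm = 64.9 + 41·(9 − 16.4)/20 = 49.7°C ✓; longest run = 3 ✓; length 20 ✓ — passes.
F2 (17 nt, A=3 T=7 G=3 C=4): GC 7/17 = 41.2% ✓; Tm = 64.9 + 41·(7 − 16.4)/17 = 42.2°C ✓; longest run = 2 ✓; length 17 ✓ — passes.
F3 (15 nt, A=2 T=5 G=5 C=3): GC 8/15 = 53.3%, outside 35.9–52.6% ✗; Tm = 64.9 + 41·(8 − 16.4)/15 = 41.9°C ✓; longest run = 1 ✓; length 15, outside 16–23 ✗ — fails.
F4 (21 nt, A=2 T=7 G=5 C=7): GC 12/21 = 57.1%, outside 35.9–52.6% ✗; Tm = 64.9 + 41·(12 − 16.4)/21 = 56.3°C, outside 41.9–55.5°C ✗; longest run = 4, exceeds 3 ✗; length 21 ✓ — fails.
F5 (19 nt, A=3 T=5 G=6 C=5): GC 11/19 = 57.9%, outside 35.9–52.6% ✗; Tm = 64.9 + 41·(11 − 16.4)/19 = 53.2°C ✓; longest run = 3 ✓; length 19 ✓ — fails.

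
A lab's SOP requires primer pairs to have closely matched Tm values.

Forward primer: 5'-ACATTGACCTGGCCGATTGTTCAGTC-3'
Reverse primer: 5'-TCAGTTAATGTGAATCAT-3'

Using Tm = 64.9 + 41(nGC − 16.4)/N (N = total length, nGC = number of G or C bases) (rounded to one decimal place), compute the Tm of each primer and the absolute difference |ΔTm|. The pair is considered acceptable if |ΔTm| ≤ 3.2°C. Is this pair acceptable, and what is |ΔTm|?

|ΔTm| = 20.6°C; the pair is not acceptable.

Forward: G+C = 13, N = 26 → Tm = 64.9 + 41·(13 − 16.4)/26 = 59.5°C.
Reverse: G+C = 5, N = 18 → Tm = 64.9 + 41·(5 − 16.4)/18 = 38.9°C.
|ΔTm| = |59.5 − 38.9| = 20.6°C, > 3.2°C.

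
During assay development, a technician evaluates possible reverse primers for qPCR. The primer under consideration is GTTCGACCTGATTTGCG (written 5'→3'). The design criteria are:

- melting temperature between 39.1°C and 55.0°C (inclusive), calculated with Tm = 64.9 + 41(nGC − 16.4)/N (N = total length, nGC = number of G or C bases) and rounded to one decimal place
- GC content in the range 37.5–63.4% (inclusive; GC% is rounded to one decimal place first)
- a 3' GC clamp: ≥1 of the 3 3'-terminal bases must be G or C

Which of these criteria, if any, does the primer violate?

Meets all criteria.

Base counts: A=2, T=6, G=5, C=4 (length 17).
Tm: Tm = 64.9 + 41·(9 − 16.4)/17 = 47.1°C ✓
GC content: GC 9/17 = 52.9% ✓
GC clamp: 3' end GCG has 3 G/C ✓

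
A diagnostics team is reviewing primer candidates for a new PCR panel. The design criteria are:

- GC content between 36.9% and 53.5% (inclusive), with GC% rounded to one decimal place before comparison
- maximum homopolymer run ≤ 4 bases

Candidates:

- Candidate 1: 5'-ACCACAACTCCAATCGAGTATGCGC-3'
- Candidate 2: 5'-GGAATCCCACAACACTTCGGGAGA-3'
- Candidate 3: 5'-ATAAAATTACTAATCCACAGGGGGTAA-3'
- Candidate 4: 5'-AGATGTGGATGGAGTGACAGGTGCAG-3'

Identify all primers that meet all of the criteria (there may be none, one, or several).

Candidate 1 only.

Candidate 1 (25 nt, A=8 T=4 G=4 C=9): GC 13/25 = 52.0% ✓; longest run = 2 ✓ — passes.
Candidate 2 (24 nt, A=8 T=3 G=6 C=7): GC 13/24 = 54.2%, outside 36.9–53.5% ✗; longest run = 3 ✓ — fails.
Candidate 3 (27 nt, A=12 T=6 G=5 C=4): GC 9/27 = 33.3%, outside 36.9–53.5% ✗; longest run = 5, exceeds 4 ✗ — fails.
Candidate 4 (26 nt, A=7 T=5 G=12 C=2): GC 14/26 = 53.8%, outside 36.9–53.5% ✗; longest run = 2 ✓ — fails.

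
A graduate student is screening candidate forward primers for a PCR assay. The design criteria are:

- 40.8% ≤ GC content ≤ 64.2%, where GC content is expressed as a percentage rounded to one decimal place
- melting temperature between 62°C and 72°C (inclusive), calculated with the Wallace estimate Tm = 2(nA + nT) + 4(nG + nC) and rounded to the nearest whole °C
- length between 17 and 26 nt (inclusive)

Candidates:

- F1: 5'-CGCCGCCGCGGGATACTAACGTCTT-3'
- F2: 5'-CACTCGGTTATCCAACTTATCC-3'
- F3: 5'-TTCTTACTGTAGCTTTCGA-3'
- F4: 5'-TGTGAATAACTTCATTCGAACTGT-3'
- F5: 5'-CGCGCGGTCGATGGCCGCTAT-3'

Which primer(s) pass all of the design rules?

F1 (25 nt, A=4 T=5 G=7 C=9): GC 16/25 = 64.0% ✓; Tm = 2·9 + 4·16 = 82°C, outside 62–72°C ✗; length 25 ✓ — fails.
F2 (22 nt, A=5 T=7 G=2 C=8): GC 10/22 = 45.5% ✓; Tm = 2·12 + 4·10 = 64°C ✓; length 22 ✓ — passes.
F3 (19 nt, A=3 T=9 G=3 C=4): GC 7/19 = 36.8%, outside 40.8–64.2% ✗; Tm = 2·12 + 4·7 = 52°C, outside 62–72°C ✗; length 19 ✓ — fails.
F4 (24 nt, A=7 T=9 G=4 C=4): GC 8/24 = 33.3%, outside 40.8–64.2% ✗; Tm = 2·16 + 4·8 = 64°C ✓; length 24 ✓ — fails.
F5 (21 nt, A=2 T=4 G=8 C=7): GC 15/21 = 71.4%, outside 40.8–64.2% ✗; Tm = 2·6 + 4·15 = 72°C ✓; length 21 ✓ — fails.

F2 only.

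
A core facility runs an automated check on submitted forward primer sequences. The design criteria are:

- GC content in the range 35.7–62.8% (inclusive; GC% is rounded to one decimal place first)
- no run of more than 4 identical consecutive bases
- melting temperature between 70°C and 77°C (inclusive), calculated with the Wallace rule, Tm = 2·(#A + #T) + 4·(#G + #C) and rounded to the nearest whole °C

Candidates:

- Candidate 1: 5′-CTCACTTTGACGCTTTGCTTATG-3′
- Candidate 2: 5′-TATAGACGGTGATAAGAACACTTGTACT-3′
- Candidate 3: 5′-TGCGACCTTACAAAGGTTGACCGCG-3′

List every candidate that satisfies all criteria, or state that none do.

Candidate 2 only.

Candidate 1 (23 nt, A=3 T=10 G=4 C=6): GC 10/23 = 43.5% ✓; longest run = 3 ✓; Tm = 2·13 + 4·10 = 66°C, outside 70–77°C ✗ — fails.
Candidate 2 (28 nt, A=10 T=8 G=6 C=4): GC 10/28 = 35.7% ✓; longest run = 2 ✓; Tm = 2·18 + 4·10 = 76°C ✓ — passes.
Candidate 3 (25 nt, A=6 T=5 G=7 C=7): GC 14/25 = 56.0% ✓; longest run = 3 ✓; Tm = 2·11 + 4·14 = 78°C, outside 70–77°C ✗ — fails.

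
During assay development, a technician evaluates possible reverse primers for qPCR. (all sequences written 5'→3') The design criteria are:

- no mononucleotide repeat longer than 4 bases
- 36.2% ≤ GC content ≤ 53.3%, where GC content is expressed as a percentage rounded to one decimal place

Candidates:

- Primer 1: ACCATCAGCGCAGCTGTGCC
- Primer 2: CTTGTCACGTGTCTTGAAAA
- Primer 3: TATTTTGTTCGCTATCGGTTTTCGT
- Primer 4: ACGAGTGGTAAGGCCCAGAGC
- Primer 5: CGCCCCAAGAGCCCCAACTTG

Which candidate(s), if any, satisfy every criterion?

Primer 1 (20 nt, A=4 T=3 G=5 C=8): longest run = 2 ✓; GC 13/20 = 65.0%, outside 36.2–53.3% ✗ — fails.
Primer 2 (20 nt, A=5 T=7 G=4 C=4): longest run = 4 ✓; GC 8/20 = 40.0% ✓ — passes.
Primer 3 (25 nt, A=2 T=14 G=5 C=4): longest run = 4 ✓; GC 9/25 = 36.0%, outside 36.2–53.3% ✗ — fails.
Primer 4 (21 nt, A=6 T=2 G=8 C=5): longest run = 3 ✓; GC 13/21 = 61.9%, outside 36.2–53.3% ✗ — fails.
Primer 5 (21 nt, A=5 T=2 G=4 C=10): longest run = 4 ✓; GC 14/21 = 66.7%, outside 36.2–53.3% ✗ — fails.

Primer 2 only.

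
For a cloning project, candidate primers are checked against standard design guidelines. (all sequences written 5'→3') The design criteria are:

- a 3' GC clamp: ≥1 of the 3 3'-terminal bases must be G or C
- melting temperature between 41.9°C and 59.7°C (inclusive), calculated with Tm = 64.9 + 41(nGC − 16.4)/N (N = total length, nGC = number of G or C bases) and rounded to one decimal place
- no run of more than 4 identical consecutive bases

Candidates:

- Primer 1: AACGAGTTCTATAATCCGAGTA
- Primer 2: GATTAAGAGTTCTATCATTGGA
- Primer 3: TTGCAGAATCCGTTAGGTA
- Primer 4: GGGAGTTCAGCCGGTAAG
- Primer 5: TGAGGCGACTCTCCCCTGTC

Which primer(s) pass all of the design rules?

Primer 1 (22 nt, A=8 T=6 G=4 C=4): 3' end GTA has 1 G/C ✓; Tm = 64.9 + 41·(8 − 16.4)/22 = 49.2°C ✓; longest run = 2 ✓ — passes.
Primer 2 (22 nt, A=7 T=8 G=5 C=2): 3' end GGA has 2 G/C ✓; Tm = 64.9 + 41·(7 − 16.4)/22 = 47.4°C ✓; longest run = 2 ✓ — passes.
Primer 3 (19 nt, A=5 T=6 G=5 C=3): 3' end GTA has 1 G/C ✓; Tm = 64.9 + 41·(8 − 16.4)/19 = 46.8°C ✓; longest run = 2 ✓ — passes.
Primer 4 (18 nt, A=4 T=3 G=8 C=3): 3' end AAG has 1 G/C ✓; Tm = 64.9 + 41·(11 − 16.4)/18 = 52.6°C ✓; longest run = 3 ✓ — passes.
Primer 5 (20 nt, A=2 T=5 G=5 C=8): 3' end GTC has 2 G/C ✓; Tm = 64.9 + 41·(13 − 16.4)/20 = 57.9°C ✓; longest run = 4 ✓ — passes.

Primer 1, Primer 2, Primer 3, Primer 4 and Primer 5.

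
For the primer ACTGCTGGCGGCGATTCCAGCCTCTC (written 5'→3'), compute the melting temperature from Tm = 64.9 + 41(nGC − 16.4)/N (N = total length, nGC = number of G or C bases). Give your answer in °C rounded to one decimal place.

65.8°C

Base counts: A=3, T=6, G=7, C=10; G+C = 17, N = 26.
Tm = 64.9 + 41·(17 − 16.4)/26 = 64.9 + 24.60/26 = 65.8°C.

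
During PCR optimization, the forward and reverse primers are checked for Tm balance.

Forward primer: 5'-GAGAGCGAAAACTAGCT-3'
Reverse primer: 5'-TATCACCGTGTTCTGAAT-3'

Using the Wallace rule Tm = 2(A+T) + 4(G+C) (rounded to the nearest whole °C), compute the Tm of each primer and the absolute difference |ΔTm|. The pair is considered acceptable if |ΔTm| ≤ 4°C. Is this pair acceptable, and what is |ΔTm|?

Forward: A=7 T=2 G=5 C=3 → Tm = 2·9 + 4·8 = 50°C.
Reverse: A=4 T=7 G=3 C=4 → Tm = 2·11 + 4·7 = 50°C.
|ΔTm| = |50 − 50| = 0°C, ≤ 4°C.

|ΔTm| = 0°C; the pair is acceptable.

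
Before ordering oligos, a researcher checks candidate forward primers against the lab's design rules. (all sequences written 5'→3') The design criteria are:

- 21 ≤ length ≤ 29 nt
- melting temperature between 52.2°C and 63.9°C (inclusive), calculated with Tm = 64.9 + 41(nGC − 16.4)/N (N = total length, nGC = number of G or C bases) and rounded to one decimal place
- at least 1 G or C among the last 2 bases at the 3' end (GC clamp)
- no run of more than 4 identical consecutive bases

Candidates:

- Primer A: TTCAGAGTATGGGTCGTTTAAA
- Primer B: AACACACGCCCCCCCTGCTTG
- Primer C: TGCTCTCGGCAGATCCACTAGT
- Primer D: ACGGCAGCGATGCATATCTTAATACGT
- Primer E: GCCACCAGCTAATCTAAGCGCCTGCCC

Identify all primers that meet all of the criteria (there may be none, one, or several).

Primer A (22 nt, A=6 T=8 G=6 C=2): length 22 ✓; Tm = 64.9 + 41·(8 − 16.4)/22 = 49.2°C, outside 52.2–63.9°C ✗; 3' end AA has 0 G/C, need ≥1 ✗; longest run = 3 ✓ — fails.
Primer B (21 nt, A=4 T=3 G=3 C=11): length 21 ✓; Tm = 64.9 + 41·(14 − 16.4)/21 = 60.2°C ✓; 3' end TG has 1 G/C ✓; longest run = 7, exceeds 4 ✗ — fails.
Primer C (22 nt, A=4 T=6 G=5 C=7): length 22 ✓; Tm = 64.9 + 41·(12 − 16.4)/22 = 56.7°C ✓; 3' end GT has 1 G/C ✓; longest run = 2 ✓ — passes.
Primer D (27 nt, A=8 T=7 G=6 C=6): length 27 ✓; Tm = 64.9 + 41·(12 − 16.4)/27 = 58.2°C ✓; 3' end GT has 1 G/C ✓; longest run = 2 ✓ — passes.
Primer E (27 nt, A=6 T=4 G=5 C=12): length 27 ✓; Tm = 64.9 + 41·(17 − 16.4)/27 = 65.8°C, outside 52.2–63.9°C ✗; 3' end CC has 2 G/C ✓; longest run = 3 ✓ — fails.

Primer C and Primer D.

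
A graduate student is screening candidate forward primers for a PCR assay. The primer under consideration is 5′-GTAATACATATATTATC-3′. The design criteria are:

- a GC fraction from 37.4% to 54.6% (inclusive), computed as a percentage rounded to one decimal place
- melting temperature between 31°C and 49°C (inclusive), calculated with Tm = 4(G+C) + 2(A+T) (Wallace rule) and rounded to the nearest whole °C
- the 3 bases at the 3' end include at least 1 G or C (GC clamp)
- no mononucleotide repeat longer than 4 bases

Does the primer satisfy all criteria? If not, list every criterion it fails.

Base counts: A=7, T=7, G=1, C=2 (length 17).
GC content: GC 3/17 = 17.6%, outside 37.4–54.6% ✗
Tm: Tm = 2·14 + 4·3 = 40°C ✓
GC clamp: 3' end ATC has 1 G/C ✓
homopolymer run: longest run = 2 ✓

Fails: GC content.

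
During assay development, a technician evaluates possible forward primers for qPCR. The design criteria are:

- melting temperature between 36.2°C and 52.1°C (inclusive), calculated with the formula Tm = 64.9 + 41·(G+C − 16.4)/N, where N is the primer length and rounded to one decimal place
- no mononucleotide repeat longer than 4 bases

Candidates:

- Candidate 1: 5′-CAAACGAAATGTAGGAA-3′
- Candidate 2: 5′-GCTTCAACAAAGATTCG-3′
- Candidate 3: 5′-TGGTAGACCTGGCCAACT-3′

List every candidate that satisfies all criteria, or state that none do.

Candidate 1, Candidate 2 and Candidate 3.

Candidate 1 (17 nt, A=9 T=2 G=4 C=2): Tm = 64.9 + 41·(6 − 16.4)/17 = 39.8°C ✓; longest run = 3 ✓ — passes.
Candidate 2 (17 nt, A=6 T=4 G=3 C=4): Tm = 64.9 + 41·(7 − 16.4)/17 = 42.2°C ✓; longest run = 3 ✓ — passes.
Candidate 3 (18 nt, A=4 T=4 G=5 C=5): Tm = 64.9 + 41·(10 − 16.4)/18 = 50.3°C ✓; longest run = 2 ✓ — passes.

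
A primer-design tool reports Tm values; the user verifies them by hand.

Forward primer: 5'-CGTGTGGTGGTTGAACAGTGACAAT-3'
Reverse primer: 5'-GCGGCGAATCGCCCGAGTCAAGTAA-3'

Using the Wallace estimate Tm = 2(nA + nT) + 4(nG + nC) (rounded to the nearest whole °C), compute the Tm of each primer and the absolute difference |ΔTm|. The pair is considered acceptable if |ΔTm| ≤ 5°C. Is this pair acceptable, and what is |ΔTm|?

Forward: A=6 T=7 G=9 C=3 → Tm = 2·13 + 4·12 = 74°C.
Reverse: A=7 T=3 G=8 C=7 → Tm = 2·10 + 4·15 = 80°C.
|ΔTm| = |74 − 80| = 6°C, > 5°C.

|ΔTm| = 6°C; the pair is not acceptable.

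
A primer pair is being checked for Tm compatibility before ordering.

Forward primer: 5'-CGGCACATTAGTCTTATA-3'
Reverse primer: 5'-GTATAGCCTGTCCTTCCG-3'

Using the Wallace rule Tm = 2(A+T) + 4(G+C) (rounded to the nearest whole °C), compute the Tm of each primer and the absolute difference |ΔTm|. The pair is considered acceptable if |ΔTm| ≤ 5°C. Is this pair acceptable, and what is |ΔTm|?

Forward: A=5 T=6 G=3 C=4 → Tm = 2·11 + 4·7 = 50°C.
Reverse: A=2 T=6 G=4 C=6 → Tm = 2·8 + 4·10 = 56°C.
|ΔTm| = |50 − 56| = 6°C, > 5°C.

|ΔTm| = 6°C; the pair is not acceptable.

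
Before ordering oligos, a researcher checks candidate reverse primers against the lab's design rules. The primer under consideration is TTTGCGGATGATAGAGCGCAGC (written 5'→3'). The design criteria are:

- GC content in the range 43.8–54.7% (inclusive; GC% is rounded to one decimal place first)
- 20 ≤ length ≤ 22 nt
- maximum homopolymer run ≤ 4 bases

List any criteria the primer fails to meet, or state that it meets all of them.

Base counts: A=5, T=5, G=8, C=4 (length 22).
GC content: GC 12/22 = 54.5% ✓
length: length 22 ✓
homopolymer run: longest run = 3 ✓

Meets all criteria.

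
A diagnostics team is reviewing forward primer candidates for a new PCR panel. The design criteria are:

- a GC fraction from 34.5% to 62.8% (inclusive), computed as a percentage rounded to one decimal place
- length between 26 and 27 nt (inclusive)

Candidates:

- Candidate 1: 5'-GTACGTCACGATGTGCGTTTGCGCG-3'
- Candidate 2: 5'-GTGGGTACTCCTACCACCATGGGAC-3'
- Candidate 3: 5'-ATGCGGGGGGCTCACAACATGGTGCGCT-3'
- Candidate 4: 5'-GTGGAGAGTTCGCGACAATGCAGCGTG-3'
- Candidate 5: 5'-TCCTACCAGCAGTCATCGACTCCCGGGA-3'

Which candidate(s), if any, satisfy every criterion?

Candidate 1 (25 nt, A=3 T=7 G=9 C=6): GC 15/25 = 60.0% ✓; length 25, outside 26–27 ✗ — fails.
Candidate 2 (25 nt, A=5 T=5 G=7 C=8): GC 15/25 = 60.0% ✓; length 25, outside 26–27 ✗ — fails.
Candidate 3 (28 nt, A=5 T=5 G=11 C=7): GC 18/28 = 64.3%, outside 34.5–62.8% ✗; length 28, outside 26–27 ✗ — fails.
Candidate 4 (27 nt, A=6 T=5 G=11 C=5): GC 16/27 = 59.3% ✓; length 27 ✓ — passes.
Candidate 5 (28 nt, A=6 T=5 G=6 C=11): GC 17/28 = 60.7% ✓; length 28, outside 26–27 ✗ — fails.

Candidate 4 only.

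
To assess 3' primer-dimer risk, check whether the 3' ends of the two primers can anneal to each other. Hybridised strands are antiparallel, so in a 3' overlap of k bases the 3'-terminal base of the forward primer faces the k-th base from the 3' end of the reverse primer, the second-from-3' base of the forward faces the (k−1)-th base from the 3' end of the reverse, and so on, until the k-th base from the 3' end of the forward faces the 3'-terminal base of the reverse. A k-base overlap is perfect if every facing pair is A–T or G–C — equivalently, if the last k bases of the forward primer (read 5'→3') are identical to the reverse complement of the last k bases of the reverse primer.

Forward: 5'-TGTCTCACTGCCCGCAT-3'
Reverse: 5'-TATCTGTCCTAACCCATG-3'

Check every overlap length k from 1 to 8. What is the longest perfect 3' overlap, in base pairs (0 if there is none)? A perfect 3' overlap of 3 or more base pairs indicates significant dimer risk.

Last 8 bases (5'→3') — forward …GCCCGCAT, reverse …AACCCATG.
Reverse complement of the reverse primer's last 8 bases: CATGGGTT; its first k bases are the reverse complement of the reverse primer's last k bases, so a perfect k-base overlap needs the forward primer's last k bases to equal them.
Comparing (forward last k vs required): k=1: T vs C ✗; k=2: AT vs CA ✗; k=3: CAT vs CAT ✓; k=4: GCAT vs CATG ✗; k=5: CGCAT vs CATGG ✗; k=6: CCGCAT vs CATGGG ✗; k=7: CCCGCAT vs CATGGGT ✗; k=8: GCCCGCAT vs CATGGGTT ✗.
Only k = 3 is perfect, so the longest perfect 3' overlap is 3.

Longest perfect overlap: 3 complementary base pairs; significant dimer risk (threshold 3).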